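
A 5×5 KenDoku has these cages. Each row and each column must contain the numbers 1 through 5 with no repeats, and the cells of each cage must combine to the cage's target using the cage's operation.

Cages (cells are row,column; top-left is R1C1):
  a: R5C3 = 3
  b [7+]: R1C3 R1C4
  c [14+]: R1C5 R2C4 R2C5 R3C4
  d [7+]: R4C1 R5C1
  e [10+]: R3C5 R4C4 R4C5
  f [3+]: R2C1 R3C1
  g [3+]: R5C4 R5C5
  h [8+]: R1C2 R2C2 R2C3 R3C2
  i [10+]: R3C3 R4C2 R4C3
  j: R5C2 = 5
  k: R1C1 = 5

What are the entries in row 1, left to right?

Cage k is a single given cell, which forces R1C1 = 5.
Cage j is a single given cell, which forces R5C2 = 5.
Cage a is given; hence R5C3 = 3.
Cage b needs two cells with sum 7, so R1C3 = 4.
Cage b's pair has sum 7; hence R1C4 = 3.
Cage d's pair has sum 7, which forces R4C1 = 3.
Cage d's pair has sum 7, leaving R5C1 = 4.
Cage i needs sum 10; hence R4C2 = 4.
The 4 cells of cage h must have sum 8, leaving R2C3 = 2.
Row 2 now contains 2, which forces R2C1 = 1.
1 is placed in row 2, which forces R2C2 = 3.
Row 2 already has 3, so R2C5 = 4.
The two cells of cage f must have sum 3, leaving R3C1 = 2.
2 is placed in row 3; hence R3C2 = 1.
1 is placed in row 3; hence R3C3 = 5.
Row 3 now contains 5; hence R3C4 = 4.
4 is placed in column 5, leaving R3C5 = 3.
5 is placed in column 3; hence R4C3 = 1.
Column 2 already has 1; hence R1C2 = 2.
The 4 cells of cage c must have sum 14, leaving R1C5 = 1.
Row 2 already has 4, leaving R2C4 = 5.
5 is placed in column 4, so R4C4 = 2.
Row 4 already has 2, which forces R4C5 = 5.
Column 4 already has 2; hence R5C4 = 1.
Column 5 already has 1, leaving R5C5 = 2.
The full grid is 5 2 4 3 1 / 1 3 2 5 4 / 2 1 5 4 3 / 3 4 1 2 5 / 4 5 3 1 2.

5 2 4 3 1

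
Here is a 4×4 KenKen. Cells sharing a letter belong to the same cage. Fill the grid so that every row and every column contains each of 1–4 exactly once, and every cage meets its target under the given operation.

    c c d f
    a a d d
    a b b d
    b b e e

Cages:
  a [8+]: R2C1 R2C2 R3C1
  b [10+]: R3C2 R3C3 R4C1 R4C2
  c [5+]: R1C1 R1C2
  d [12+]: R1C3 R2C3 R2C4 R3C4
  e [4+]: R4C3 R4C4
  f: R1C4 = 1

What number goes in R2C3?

Cage f is given, so R1C4 = 1.
1 is placed in column 4; hence R4C4 = 3.
Row 4 now contains 3, which forces R4C3 = 1.
The 4 cells of cage b must have sum 10, which forces R3C2 = 1.
The 4 cells of cage b must have sum 10, leaving R3C3 = 3.
Row 1 needs a 4, and only R1C3 is open for it.
Column 3 now contains 4; hence R2C3 = 2.
Cage d has sum 12, so R2C4 = 4.
The 4 cells of cage d must have sum 12, so R3C4 = 2.
4 is placed in row 2, which forces R2C1 = 1.
Row 2 now contains 2, so R2C2 = 3.
Row 3 already has 2, leaving R3C1 = 4.
Column 1 already has 4, leaving R4C1 = 2.
Row 4 already has 2, so R4C2 = 4.
Column 1 now contains 2; hence R1C1 = 3.
Column 2 now contains 3; hence R1C2 = 2.
Filled in: 3 2 4 1 / 1 3 2 4 / 4 1 3 2 / 2 4 1 3.

2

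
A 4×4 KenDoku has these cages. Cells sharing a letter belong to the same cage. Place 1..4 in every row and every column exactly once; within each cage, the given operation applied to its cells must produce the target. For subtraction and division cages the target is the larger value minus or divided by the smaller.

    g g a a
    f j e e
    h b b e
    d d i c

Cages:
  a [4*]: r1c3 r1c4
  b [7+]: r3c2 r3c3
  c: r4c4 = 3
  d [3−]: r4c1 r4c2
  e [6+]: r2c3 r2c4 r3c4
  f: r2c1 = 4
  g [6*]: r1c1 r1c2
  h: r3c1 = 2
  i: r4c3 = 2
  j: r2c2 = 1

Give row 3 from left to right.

Cage f is a single given cell; hence r2c1 = 4.
Cage j is a single given cell, so r2c2 = 1.
Cage h is given, leaving r3c1 = 2.
4 is placed in column 1; hence r4c1 = 1.
Column 2 now contains 1; hence r4c2 = 4.
I is a freebie, which forces r4c3 = 2.
Cage c is a single given cell, so r4c4 = 3.
Column 1 already has 2, leaving r1c1 = 3.
The two cells of cage g must have product 6; hence r1c2 = 2.
Column 3 already has 2, leaving r2c3 = 3.
3 is placed in column 4, so r2c4 = 2.
Column 2 now contains 4, which forces r3c2 = 3.
The two cells of cage b must have sum 7, leaving r3c3 = 4.
3 is placed in column 4, which forces r3c4 = 1.
Column 3 now contains 4; hence r1c3 = 1.
1 is placed in column 4, so r1c4 = 4.
The full grid is 3 2 1 4 / 4 1 3 2 / 2 3 4 1 / 1 4 2 3.

2 3 4 1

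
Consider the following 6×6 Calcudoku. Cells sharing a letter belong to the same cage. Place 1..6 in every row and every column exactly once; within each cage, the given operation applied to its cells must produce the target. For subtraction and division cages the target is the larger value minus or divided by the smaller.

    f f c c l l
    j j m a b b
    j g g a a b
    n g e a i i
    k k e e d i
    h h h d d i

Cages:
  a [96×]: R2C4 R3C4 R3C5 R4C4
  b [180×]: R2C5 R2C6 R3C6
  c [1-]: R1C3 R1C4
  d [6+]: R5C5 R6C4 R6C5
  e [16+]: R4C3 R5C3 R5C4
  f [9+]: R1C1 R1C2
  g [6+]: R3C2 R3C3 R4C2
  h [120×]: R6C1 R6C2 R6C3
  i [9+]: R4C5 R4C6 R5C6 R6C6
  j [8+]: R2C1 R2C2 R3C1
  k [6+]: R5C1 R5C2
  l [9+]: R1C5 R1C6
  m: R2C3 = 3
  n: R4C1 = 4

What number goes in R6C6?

Cage m is a single given cell, so R2C3 = 3.
Cage b has product 180, leaving R2C5 = 6.
Cage b has product 180, which forces R2C6 = 5.
Cage b has product 180, so R3C6 = 6.
Cage n is a single given cell, leaving R4C1 = 4.
The two cells of cage l must have sum 9, so R1C5 = 5.
Cage l's pair has sum 9; hence R1C6 = 4.
Cage i has sum 9, which forces R4C5 = 3.
Row 3 needs a 5, and only R3C1 is open for it.
5 is placed in column 1; hence R6C1 = 6.
6 is placed in column 1; hence R1C1 = 3.
Cage f's pair has sum 9, which forces R1C2 = 6.
The only place for 4 in row 2 is R2C4.
The 4 cells of cage a must have product 96, so R3C5 = 4.
4 is placed in row 3; hence R3C2 = 3.
3 is placed in row 3, so R3C4 = 1.
The 3 cells of cage d must have sum 6; hence R6C4 = 3.
Cage c's pair has difference 1, leaving R1C3 = 1.
Column 4 now contains 1; hence R1C4 = 2.
Row 3 now contains 1, which forces R3C3 = 2.
The 3 cells of cage g must have sum 6, leaving R4C2 = 1.
Cage a has product 96, which forces R4C4 = 6.
Row 4 now contains 1, which forces R4C6 = 2.
Column 4 already has 6; hence R5C4 = 5.
Cage i needs sum 9; hence R5C6 = 3.
Column 6 now contains 2; hence R6C6 = 1.
Cage j has sum 8, leaving R2C1 = 1.
Column 2 already has 1, leaving R2C2 = 2.
6 is placed in row 4, leaving R4C3 = 5.
The two cells of cage k must have sum 6, which forces R5C1 = 2.
Row 5 already has 5; hence R5C2 = 4.
Cage e needs sum 16, so R5C3 = 6.
Cage d needs sum 6, so R5C5 = 1.
4 is placed in column 2, which forces R6C2 = 5.
Column 3 now contains 5, leaving R6C3 = 4.
Row 6 now contains 1, leaving R6C5 = 2.
Completed grid: 3 6 1 2 5 4 / 1 2 3 4 6 5 / 5 3 2 1 4 6 / 4 1 5 6 3 2 / 2 4 6 5 1 3 / 6 5 4 3 2 1.

1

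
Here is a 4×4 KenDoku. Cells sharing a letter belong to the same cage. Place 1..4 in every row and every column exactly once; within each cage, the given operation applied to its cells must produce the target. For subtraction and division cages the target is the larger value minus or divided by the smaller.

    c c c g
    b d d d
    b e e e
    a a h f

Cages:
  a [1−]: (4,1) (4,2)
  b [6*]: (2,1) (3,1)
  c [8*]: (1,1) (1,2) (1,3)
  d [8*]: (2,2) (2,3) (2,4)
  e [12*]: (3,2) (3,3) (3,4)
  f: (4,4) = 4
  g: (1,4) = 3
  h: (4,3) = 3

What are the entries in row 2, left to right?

G is a freebie; hence (1,4) = 3.
Cage h is a single given cell, so (4,3) = 3.
F is a freebie, which forces (4,4) = 4.
Cage e has product 12, which forces (3,2) = 3.
Cage e has product 12; hence (3,3) = 4.
Column 4 now contains 4, leaving (3,4) = 1.
Cage b's pair has product 6, leaving (2,1) = 3.
Cage d needs product 8; hence (2,2) = 4.
The 3 cells of cage d must have product 8, so (2,3) = 1.
Column 4 now contains 1, leaving (2,4) = 2.
3 is placed in row 3, leaving (3,1) = 2.
Column 1 already has 2, so (4,1) = 1.
1 is placed in row 4, leaving (4,2) = 2.
1 is placed in column 1; hence (1,1) = 4.
2 is placed in column 2, which forces (1,2) = 1.
Column 3 now contains 1; hence (1,3) = 2.
Completed grid: 4 1 2 3 / 3 4 1 2 / 2 3 4 1 / 1 2 3 4.

3 4 1 2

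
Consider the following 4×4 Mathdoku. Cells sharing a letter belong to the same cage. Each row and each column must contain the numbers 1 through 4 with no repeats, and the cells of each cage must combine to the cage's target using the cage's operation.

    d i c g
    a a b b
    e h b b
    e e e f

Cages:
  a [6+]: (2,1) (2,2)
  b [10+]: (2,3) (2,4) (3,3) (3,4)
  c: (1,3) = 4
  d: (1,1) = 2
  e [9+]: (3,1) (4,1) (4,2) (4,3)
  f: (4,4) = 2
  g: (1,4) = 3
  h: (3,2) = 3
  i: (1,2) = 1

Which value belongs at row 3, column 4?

D is a freebie; hence (1,1) = 2.
Cage i is a single given cell, which forces (1,2) = 1.
Cage c is given, leaving (1,3) = 4.
G is a freebie, leaving (1,4) = 3.
2 is placed in column 1; hence (2,1) = 4.
Row 2 already has 4, so (2,2) = 2.
Row 2 now contains 2; hence (2,4) = 1.
H is a freebie, so (3,2) = 3.
3 is placed in column 2, which forces (4,2) = 4.
Cage f is given; hence (4,4) = 2.
Row 2 already has 1, which forces (2,3) = 3.
Row 3 already has 3, which forces (3,1) = 1.
Cage b has sum 10, so (3,3) = 2.
Column 4 now contains 2, which forces (3,4) = 4.
The 4 cells of cage e must have sum 9, which forces (4,1) = 3.
The 4 cells of cage e must have sum 9; hence (4,3) = 1.
Filled in: 2 1 4 3 / 4 2 3 1 / 1 3 2 4 / 3 4 1 2.

4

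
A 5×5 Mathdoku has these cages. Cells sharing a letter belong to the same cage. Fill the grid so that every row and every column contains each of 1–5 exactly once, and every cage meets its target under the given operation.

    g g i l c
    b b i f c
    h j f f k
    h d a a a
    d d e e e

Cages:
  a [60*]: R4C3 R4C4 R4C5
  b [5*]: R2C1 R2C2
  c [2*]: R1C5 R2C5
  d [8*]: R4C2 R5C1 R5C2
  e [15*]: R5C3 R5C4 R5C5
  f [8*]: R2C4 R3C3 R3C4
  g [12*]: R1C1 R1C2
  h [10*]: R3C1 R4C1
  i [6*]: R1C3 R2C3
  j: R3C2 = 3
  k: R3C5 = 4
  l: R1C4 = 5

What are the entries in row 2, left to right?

1 5 3 4 2

Cage l is given; hence R1C4 = 5.
Cage j is a single given cell, leaving R3C2 = 3.
Cage k is a single given cell, which forces R3C5 = 4.
Cage g's pair has product 12; hence R1C1 = 3.
3 is placed in column 2, which forces R1C2 = 4.
Row 1 already has 3; hence R1C3 = 2.
Row 1 now contains 2, so R1C5 = 1.
Column 3 already has 2, so R2C3 = 3.
Cage f has product 8, so R2C4 = 4.
Column 5 already has 1, so R2C5 = 2.
Column 3 already has 2; hence R3C3 = 1.
Row 3 now contains 1, which forces R3C4 = 2.
Column 4 now contains 4, which forces R4C4 = 3.
3 is placed in row 4; hence R4C5 = 5.
1 is placed in column 3, which forces R5C3 = 5.
Column 4 already has 3, leaving R5C4 = 1.
Column 5 already has 5; hence R5C5 = 3.
Row 3 already has 2; hence R3C1 = 5.
Row 4 now contains 5, so R4C1 = 2.
Cage d has product 8, which forces R4C2 = 1.
Row 4 now contains 5, which forces R4C3 = 4.
Cage d needs product 8; hence R5C1 = 4.
Row 5 already has 1, leaving R5C2 = 2.
5 is placed in column 1, leaving R2C1 = 1.
Column 2 already has 1, so R2C2 = 5.
Completed grid: 3 4 2 5 1 / 1 5 3 4 2 / 5 3 1 2 4 / 2 1 4 3 5 / 4 2 5 1 3.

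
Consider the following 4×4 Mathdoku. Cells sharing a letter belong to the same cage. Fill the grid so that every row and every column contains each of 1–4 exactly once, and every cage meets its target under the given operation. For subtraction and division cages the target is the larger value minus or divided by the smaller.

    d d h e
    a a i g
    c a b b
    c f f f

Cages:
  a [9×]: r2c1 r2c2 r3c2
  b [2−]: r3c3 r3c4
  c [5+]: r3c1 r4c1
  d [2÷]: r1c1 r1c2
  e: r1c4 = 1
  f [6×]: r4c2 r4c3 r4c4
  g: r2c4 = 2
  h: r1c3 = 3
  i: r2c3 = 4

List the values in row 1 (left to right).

2 4 3 1

Cage h is a single given cell; hence r1c3 = 3.
Cage e is a single given cell, which forces r1c4 = 1.
Cage a has product 9, leaving r2c1 = 3.
The 3 cells of cage a must have product 9; hence r2c2 = 1.
Cage i is given; hence r2c3 = 4.
G is a freebie, which forces r2c4 = 2.
The 3 cells of cage a must have product 9, which forces r3c2 = 3.
Row 3 already has 3; hence r3c4 = 4.
3 is placed in column 2, which forces r4c2 = 2.
Row 4 already has 2, which forces r4c3 = 1.
Column 4 already has 2, which forces r4c4 = 3.
Cage d's pair has quotient 2; hence r1c1 = 2.
2 is placed in column 2, so r1c2 = 4.
Cage c's pair has sum 5, which forces r3c1 = 1.
Column 3 now contains 1, which forces r3c3 = 2.
Row 4 already has 1, leaving r4c1 = 4.
Filled in: 2 4 3 1 / 3 1 4 2 / 1 3 2 4 / 4 2 1 3.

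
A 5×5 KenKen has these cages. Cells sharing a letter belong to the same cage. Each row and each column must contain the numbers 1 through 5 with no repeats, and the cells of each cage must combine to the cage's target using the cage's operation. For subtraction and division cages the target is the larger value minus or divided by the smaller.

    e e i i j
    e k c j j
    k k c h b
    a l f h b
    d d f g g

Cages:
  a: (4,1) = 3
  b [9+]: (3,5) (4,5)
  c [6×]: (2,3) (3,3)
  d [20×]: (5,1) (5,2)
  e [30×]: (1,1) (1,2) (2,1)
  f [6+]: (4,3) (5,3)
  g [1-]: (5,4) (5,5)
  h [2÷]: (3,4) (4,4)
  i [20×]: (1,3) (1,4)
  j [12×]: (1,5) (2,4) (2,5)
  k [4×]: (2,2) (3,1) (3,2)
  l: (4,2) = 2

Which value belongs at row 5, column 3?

1

A is a freebie, so (4,1) = 3.
Cage l is a single given cell, so (4,2) = 2.
The 3 cells of cage e must have product 30, leaving (1,2) = 3.
Column 2 now contains 2; hence (2,2) = 1.
Cage k needs product 4; hence (3,1) = 1.
Cage k has product 4; hence (3,2) = 4.
Cage h needs two cells with quotient 2, so (3,4) = 2.
4 is placed in row 3, leaving (3,5) = 5.
Column 5 now contains 5, which forces (4,5) = 4.
Column 2 already has 4, which forces (5,2) = 5.
Cage j has product 12, so (1,5) = 1.
Cage c's pair has product 6, leaving (2,3) = 2.
Cage j has product 12; hence (2,4) = 4.
Column 5 already has 4, so (2,5) = 3.
Row 3 already has 2, so (3,3) = 3.
The two cells of cage f must have sum 6, which forces (4,3) = 5.
4 is placed in row 4, so (4,4) = 1.
Row 5 now contains 5, which forces (5,1) = 4.
Cage f's pair has sum 6, so (5,3) = 1.
1 is placed in column 4, leaving (5,4) = 3.
Column 5 now contains 3, which forces (5,5) = 2.
Cage e has product 30; hence (1,1) = 2.
5 is placed in column 3, which forces (1,3) = 4.
4 is placed in column 4, which forces (1,4) = 5.
Row 2 already has 2, so (2,1) = 5.
Filled in: 2 3 4 5 1 / 5 1 2 4 3 / 1 4 3 2 5 / 3 2 5 1 4 / 4 5 1 3 2.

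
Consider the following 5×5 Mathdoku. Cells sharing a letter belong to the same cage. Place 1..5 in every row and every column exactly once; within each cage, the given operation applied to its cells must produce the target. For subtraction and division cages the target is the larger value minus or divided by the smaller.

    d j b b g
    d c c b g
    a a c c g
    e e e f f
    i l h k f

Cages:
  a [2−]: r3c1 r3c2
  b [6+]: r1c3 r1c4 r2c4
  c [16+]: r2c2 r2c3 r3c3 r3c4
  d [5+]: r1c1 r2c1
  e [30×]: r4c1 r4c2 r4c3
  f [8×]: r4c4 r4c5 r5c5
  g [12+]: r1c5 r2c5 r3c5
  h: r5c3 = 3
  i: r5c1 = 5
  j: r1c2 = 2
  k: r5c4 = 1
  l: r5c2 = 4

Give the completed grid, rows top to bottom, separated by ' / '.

J is a freebie; hence r1c2 = 2.
Cage i is given, leaving r5c1 = 5.
Cage l is a single given cell, leaving r5c2 = 4.
Cage h is a single given cell, which forces r5c3 = 3.
K is a freebie, which forces r5c4 = 1.
Row 5 already has 1, which forces r5c5 = 2.
Column 3 now contains 3, so r1c3 = 1.
Cage b needs sum 6; hence r1c4 = 3.
Cage b needs sum 6, so r2c4 = 2.
Cage f has product 8, so r4c4 = 4.
The 3 cells of cage f must have product 8, which forces r4c5 = 1.
3 is placed in row 1, so r1c1 = 4.
4 is placed in row 1, leaving r1c5 = 5.
Cage d needs two cells with sum 5, so r2c1 = 1.
Cage c needs sum 16, leaving r2c2 = 5.
Row 2 already has 2; hence r2c3 = 4.
Row 2 now contains 4; hence r2c5 = 3.
1 is placed in column 1, leaving r3c1 = 3.
Row 3 already has 3, so r3c2 = 1.
Cage c needs sum 16, which forces r3c3 = 2.
Column 4 already has 4, which forces r3c4 = 5.
Column 5 now contains 3, so r3c5 = 4.
Column 1 now contains 3; hence r4c1 = 2.
Column 2 now contains 5; hence r4c2 = 3.
2 is placed in column 3, so r4c3 = 5.

4 2 1 3 5 / 1 5 4 2 3 / 3 1 2 5 4 / 2 3 5 4 1 / 5 4 3 1 2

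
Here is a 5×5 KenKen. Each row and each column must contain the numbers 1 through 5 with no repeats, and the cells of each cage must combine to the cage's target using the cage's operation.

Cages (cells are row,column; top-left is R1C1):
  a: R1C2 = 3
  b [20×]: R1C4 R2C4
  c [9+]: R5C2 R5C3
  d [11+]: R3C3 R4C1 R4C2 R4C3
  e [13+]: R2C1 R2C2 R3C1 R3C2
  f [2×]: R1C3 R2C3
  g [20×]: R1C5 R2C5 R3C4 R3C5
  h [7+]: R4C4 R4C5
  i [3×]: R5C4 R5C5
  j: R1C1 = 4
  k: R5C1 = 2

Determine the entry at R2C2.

1

J is a freebie, so R1C1 = 4.
A is a freebie, which forces R1C2 = 3.
4 is placed in row 1, leaving R1C4 = 5.
Column 4 already has 5, leaving R2C4 = 4.
Cage k is given, so R5C1 = 2.
The only place for 3 in row 2 is R2C1.
Cage e has sum 13, leaving R3C2 = 4.
Column 2 now contains 4; hence R5C2 = 5.
Row 5 now contains 5, so R5C3 = 4.
Column 2 already has 5, which forces R2C2 = 1.
1 is placed in row 2, so R2C3 = 2.
Row 2 now contains 2, so R2C5 = 5.
Cage e has sum 13, so R3C1 = 5.
The 4 cells of cage g must have product 20, which forces R3C4 = 2.
5 is placed in column 5, which forces R3C5 = 1.
Column 1 already has 5; hence R4C1 = 1.
Column 2 now contains 1, so R4C2 = 2.
Column 4 already has 2, leaving R4C4 = 3.
5 is placed in column 5, leaving R4C5 = 4.
Column 4 now contains 3, leaving R5C4 = 1.
Column 5 already has 1, so R5C5 = 3.
2 is placed in column 3, which forces R1C3 = 1.
Column 5 already has 1, leaving R1C5 = 2.
1 is placed in row 3; hence R3C3 = 3.
Row 4 already has 3, so R4C3 = 5.
The full grid is 4 3 1 5 2 / 3 1 2 4 5 / 5 4 3 2 1 / 1 2 5 3 4 / 2 5 4 1 3.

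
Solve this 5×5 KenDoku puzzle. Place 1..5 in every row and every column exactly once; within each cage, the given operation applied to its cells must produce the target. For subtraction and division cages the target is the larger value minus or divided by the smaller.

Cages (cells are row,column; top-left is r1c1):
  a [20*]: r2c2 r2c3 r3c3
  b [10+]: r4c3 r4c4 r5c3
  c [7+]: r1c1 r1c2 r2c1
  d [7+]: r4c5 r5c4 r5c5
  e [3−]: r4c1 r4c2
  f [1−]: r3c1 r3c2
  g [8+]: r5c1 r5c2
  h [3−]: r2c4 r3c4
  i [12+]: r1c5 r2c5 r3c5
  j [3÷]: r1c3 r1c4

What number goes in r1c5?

Cage c needs sum 7, so r2c1 = 1.
Row 1 needs a 5, and only r1c5 is open for it.
Row 2 needs a 3, and only r2c5 is open for it.
Column 5 now contains 3, leaving r3c5 = 4.
Cage d needs sum 7, leaving r5c4 = 4.
The only place for 5 in row 3 is r3c4.
Column 4 now contains 5, which forces r2c4 = 2.
The 3 cells of cage b must have sum 10; hence r4c3 = 5.
Column 4 now contains 5, so r4c4 = 3.
The 3 cells of cage b must have sum 10; hence r5c3 = 2.
Row 5 already has 2, so r5c5 = 1.
Cage j needs two cells with quotient 3; hence r1c3 = 3.
Column 4 now contains 3; hence r1c4 = 1.
Cage a has product 20, so r2c2 = 5.
Column 3 already has 5, which forces r2c3 = 4.
Column 3 already has 2, so r3c3 = 1.
The two cells of cage e must have difference 3, leaving r4c1 = 4.
Cage e's pair has difference 3, leaving r4c2 = 1.
1 is placed in column 5, which forces r4c5 = 2.
Column 2 already has 5, which forces r5c2 = 3.
Column 1 already has 4, so r1c1 = 2.
Cage c needs sum 7, which forces r1c2 = 4.
The two cells of cage f must have difference 1, leaving r3c1 = 3.
Column 2 now contains 3, so r3c2 = 2.
Row 5 already has 3, so r5c1 = 5.
The full grid is 2 4 3 1 5 / 1 5 4 2 3 / 3 2 1 5 4 / 4 1 5 3 2 / 5 3 2 4 1.

5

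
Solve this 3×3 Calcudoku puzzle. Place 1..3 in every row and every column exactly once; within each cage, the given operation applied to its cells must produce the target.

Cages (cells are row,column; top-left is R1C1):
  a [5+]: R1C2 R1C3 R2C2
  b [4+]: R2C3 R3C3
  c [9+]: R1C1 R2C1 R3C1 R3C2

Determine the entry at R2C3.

Cage c needs sum 9, so R3C2 = 3.
3 is placed in row 3, so R3C3 = 1.
3 is placed in column 2, which forces R1C2 = 1.
1 is placed in column 3, which forces R1C3 = 2.
Cage a needs sum 5, which forces R2C2 = 2.
1 is placed in column 3, which forces R2C3 = 3.
Row 3 now contains 1, so R3C1 = 2.
Row 1 already has 1, which forces R1C1 = 3.
Row 2 now contains 3, so R2C1 = 1.
Completed grid: 3 1 2 / 1 2 3 / 2 3 1.

3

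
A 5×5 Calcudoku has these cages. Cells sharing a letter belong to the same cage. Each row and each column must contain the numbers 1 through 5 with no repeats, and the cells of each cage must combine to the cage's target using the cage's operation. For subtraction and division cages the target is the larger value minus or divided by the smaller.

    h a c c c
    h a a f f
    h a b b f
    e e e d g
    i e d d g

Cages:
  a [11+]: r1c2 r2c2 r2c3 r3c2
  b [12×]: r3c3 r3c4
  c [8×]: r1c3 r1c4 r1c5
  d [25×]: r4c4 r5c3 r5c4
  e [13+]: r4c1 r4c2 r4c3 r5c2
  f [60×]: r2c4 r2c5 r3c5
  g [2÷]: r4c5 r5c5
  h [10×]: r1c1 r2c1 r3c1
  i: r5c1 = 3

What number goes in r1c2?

The 3 cells of cage d must have product 25; hence r4c4 = 5.
Cage i is a single given cell, so r5c1 = 3.
Cage d needs product 25, which forces r5c3 = 5.
The 3 cells of cage d must have product 25, so r5c4 = 1.
Cage e has sum 13, so r5c2 = 4.
Row 5 now contains 4; hence r5c5 = 2.
In row 1, 3 can only go at r1c2, so r1c2 = 3.
Cage e has sum 13, leaving r4c1 = 4.
3 is placed in column 2; hence r4c2 = 2.
Cage e needs sum 13, so r4c3 = 3.
4 is placed in row 4; hence r4c5 = 1.
Cage c has product 8, so r1c3 = 1.
Cage c needs product 8; hence r1c4 = 2.
Column 5 already has 1, which forces r1c5 = 4.
Cage a needs sum 11, leaving r2c3 = 2.
Column 3 now contains 3; hence r3c3 = 4.
Cage b's pair has product 12, which forces r3c4 = 3.
Row 3 already has 3, so r3c5 = 5.
Row 1 already has 2, so r1c1 = 5.
Cage h needs product 10, which forces r2c1 = 1.
Cage a has sum 11, which forces r2c2 = 5.
Column 4 already has 3; hence r2c4 = 4.
Column 5 already has 5, leaving r2c5 = 3.
Cage h needs product 10, leaving r3c1 = 2.
5 is placed in row 3, so r3c2 = 1.
Completed grid: 5 3 1 2 4 / 1 5 2 4 3 / 2 1 4 3 5 / 4 2 3 5 1 / 3 4 5 1 2.

3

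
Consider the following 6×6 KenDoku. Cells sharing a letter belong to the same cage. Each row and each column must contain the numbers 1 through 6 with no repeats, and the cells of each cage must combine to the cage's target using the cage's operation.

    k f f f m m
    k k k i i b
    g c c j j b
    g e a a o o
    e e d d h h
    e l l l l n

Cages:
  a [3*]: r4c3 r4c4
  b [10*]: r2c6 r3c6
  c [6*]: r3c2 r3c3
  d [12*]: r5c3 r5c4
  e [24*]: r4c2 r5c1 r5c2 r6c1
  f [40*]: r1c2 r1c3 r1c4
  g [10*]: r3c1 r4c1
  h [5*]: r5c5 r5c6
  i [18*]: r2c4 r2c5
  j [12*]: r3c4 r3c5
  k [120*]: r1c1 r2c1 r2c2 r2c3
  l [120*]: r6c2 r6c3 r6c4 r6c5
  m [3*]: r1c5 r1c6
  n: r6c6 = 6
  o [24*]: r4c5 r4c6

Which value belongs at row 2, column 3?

5

N is a freebie, which forces r6c6 = 6.
The two cells of cage o must have product 24; hence r4c5 = 6.
6 is placed in column 6, so r4c6 = 4.
The two cells of cage i must have product 18, so r2c4 = 6.
Column 5 now contains 6, which forces r2c5 = 3.
Column 5 now contains 3, which forces r1c5 = 1.
Cage m's pair has product 3; hence r1c6 = 3.
Cage j needs two cells with product 12, which forces r3c4 = 3.
Cage j's pair has product 12, so r3c5 = 4.
Column 4 already has 3; hence r4c4 = 1.
Column 5 now contains 1, leaving r5c5 = 5.
5 is placed in row 5, which forces r5c6 = 1.
5 is placed in column 5, so r6c5 = 2.
3 is placed in row 1, leaving r1c1 = 6.
Row 4 now contains 1; hence r4c3 = 3.
3 is placed in column 3; hence r5c3 = 6.
Cage e has product 24, which forces r6c1 = 1.
Cage c needs two cells with product 6, which forces r3c2 = 6.
Column 3 already has 6, so r3c3 = 1.
Row 4 now contains 3, so r4c2 = 2.
The two cells of cage d must have product 12, which forces r5c4 = 2.
The 4 cells of cage l must have product 120, which forces r6c2 = 3.
The 3 cells of cage f must have product 40, which forces r1c3 = 2.
Cage k has product 120, leaving r2c2 = 1.
Cage g's pair has product 10, so r3c1 = 2.
2 is placed in row 3, so r3c6 = 5.
2 is placed in row 4, leaving r4c1 = 5.
Cage e needs product 24; hence r5c1 = 3.
Column 2 already has 3; hence r5c2 = 4.
4 is placed in column 2, which forces r1c2 = 5.
Cage f has product 40, which forces r1c4 = 4.
Column 1 now contains 5, which forces r2c1 = 4.
Cage k has product 120, which forces r2c3 = 5.
Column 6 now contains 5, which forces r2c6 = 2.
Column 3 already has 5, which forces r6c3 = 4.
Column 4 now contains 4; hence r6c4 = 5.
The full grid is 6 5 2 4 1 3 / 4 1 5 6 3 2 / 2 6 1 3 4 5 / 5 2 3 1 6 4 / 3 4 6 2 5 1 / 1 3 4 5 2 6.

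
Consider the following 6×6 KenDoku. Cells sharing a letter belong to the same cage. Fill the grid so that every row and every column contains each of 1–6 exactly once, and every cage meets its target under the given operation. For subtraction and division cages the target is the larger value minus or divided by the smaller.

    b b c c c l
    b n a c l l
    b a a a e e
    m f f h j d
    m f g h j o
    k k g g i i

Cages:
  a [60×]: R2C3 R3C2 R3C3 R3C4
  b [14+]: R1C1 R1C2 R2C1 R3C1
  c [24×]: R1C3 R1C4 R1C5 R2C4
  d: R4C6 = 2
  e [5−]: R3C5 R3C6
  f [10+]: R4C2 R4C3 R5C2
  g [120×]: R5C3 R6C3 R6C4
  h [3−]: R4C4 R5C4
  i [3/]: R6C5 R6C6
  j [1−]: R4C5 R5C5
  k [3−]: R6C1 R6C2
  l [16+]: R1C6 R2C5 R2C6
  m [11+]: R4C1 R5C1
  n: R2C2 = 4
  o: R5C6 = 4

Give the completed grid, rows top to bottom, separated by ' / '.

N is a freebie; hence R2C2 = 4.
Row 2 already has 4; hence R2C6 = 6.
Column 6 already has 6, leaving R3C6 = 1.
D is a freebie, leaving R4C6 = 2.
Cage o is given; hence R5C6 = 4.
Column 6 already has 2; hence R6C6 = 3.
Column 6 already has 6, leaving R1C6 = 5.
6 is placed in row 2, so R2C5 = 5.
Row 3 now contains 1, which forces R3C5 = 6.
Cage i's pair has quotient 3, so R6C5 = 1.
The 3 cells of cage g must have product 120; hence R5C3 = 5.
Cage m needs two cells with sum 11, leaving R4C1 = 5.
Row 5 already has 5, which forces R5C1 = 6.
Column 1 now contains 5; hence R6C1 = 2.
Row 6 already has 2, which forces R6C2 = 5.
Cage b has sum 14, so R1C2 = 6.
Cage a has product 60, leaving R3C4 = 5.
Cage f needs sum 10; hence R4C3 = 6.
Row 4 already has 6, which forces R4C4 = 4.
4 is placed in row 4, which forces R4C5 = 3.
Column 5 already has 3, which forces R5C5 = 2.
6 is placed in column 3, which forces R6C3 = 4.
Column 4 already has 4, leaving R6C4 = 6.
Column 5 now contains 2, leaving R1C5 = 4.
Cage a needs product 60, so R2C3 = 2.
The 4 cells of cage a must have product 60; hence R3C2 = 2.
Column 3 now contains 4; hence R3C3 = 3.
Row 4 now contains 3, so R4C2 = 1.
Cage f has sum 10, which forces R5C2 = 3.
Cage h needs two cells with difference 3, so R5C4 = 1.
Column 3 already has 3, which forces R1C3 = 1.
The 4 cells of cage c must have product 24, so R1C4 = 2.
Column 4 now contains 1, so R2C4 = 3.
Row 3 now contains 3, leaving R3C1 = 4.
Row 1 already has 1, which forces R1C1 = 3.
Row 2 now contains 3, which forces R2C1 = 1.

3 6 1 2 4 5 / 1 4 2 3 5 6 / 4 2 3 5 6 1 / 5 1 6 4 3 2 / 6 3 5 1 2 4 / 2 5 4 6 1 3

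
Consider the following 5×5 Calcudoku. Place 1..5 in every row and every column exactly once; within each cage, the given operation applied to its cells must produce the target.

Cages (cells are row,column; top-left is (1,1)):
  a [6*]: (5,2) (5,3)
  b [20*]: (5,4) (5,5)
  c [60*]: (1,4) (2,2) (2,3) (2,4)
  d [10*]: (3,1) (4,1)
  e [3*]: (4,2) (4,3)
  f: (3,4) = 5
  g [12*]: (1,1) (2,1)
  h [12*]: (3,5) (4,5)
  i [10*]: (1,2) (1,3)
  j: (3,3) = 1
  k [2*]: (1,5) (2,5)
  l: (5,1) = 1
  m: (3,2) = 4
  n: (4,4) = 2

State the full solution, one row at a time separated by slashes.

Cage m is given; hence (3,2) = 4.
J is a freebie, so (3,3) = 1.
Cage f is given, so (3,4) = 5.
Row 3 already has 4, which forces (3,5) = 3.
Column 3 already has 1, which forces (4,3) = 3.
N is a freebie; hence (4,4) = 2.
3 is placed in column 5; hence (4,5) = 4.
Cage l is a single given cell; hence (5,1) = 1.
Column 3 now contains 3, leaving (5,3) = 2.
Column 4 now contains 5, leaving (5,4) = 4.
4 is placed in column 5, leaving (5,5) = 5.
Cage i's pair has product 10, which forces (1,2) = 2.
2 is placed in column 3, leaving (1,3) = 5.
Row 1 already has 2; hence (1,5) = 1.
Cage c has product 60, which forces (2,2) = 5.
Cage c has product 60, leaving (2,3) = 4.
Column 5 already has 1, so (2,5) = 2.
Row 3 already has 5, leaving (3,1) = 2.
Row 4 already has 2, so (4,1) = 5.
Row 4 now contains 3, so (4,2) = 1.
Row 5 now contains 2, so (5,2) = 3.
Cage g's pair has product 12, so (1,1) = 4.
1 is placed in row 1, which forces (1,4) = 3.
Row 2 already has 4, so (2,1) = 3.
Cage c has product 60; hence (2,4) = 1.

4 2 5 3 1 / 3 5 4 1 2 / 2 4 1 5 3 / 5 1 3 2 4 / 1 3 2 4 5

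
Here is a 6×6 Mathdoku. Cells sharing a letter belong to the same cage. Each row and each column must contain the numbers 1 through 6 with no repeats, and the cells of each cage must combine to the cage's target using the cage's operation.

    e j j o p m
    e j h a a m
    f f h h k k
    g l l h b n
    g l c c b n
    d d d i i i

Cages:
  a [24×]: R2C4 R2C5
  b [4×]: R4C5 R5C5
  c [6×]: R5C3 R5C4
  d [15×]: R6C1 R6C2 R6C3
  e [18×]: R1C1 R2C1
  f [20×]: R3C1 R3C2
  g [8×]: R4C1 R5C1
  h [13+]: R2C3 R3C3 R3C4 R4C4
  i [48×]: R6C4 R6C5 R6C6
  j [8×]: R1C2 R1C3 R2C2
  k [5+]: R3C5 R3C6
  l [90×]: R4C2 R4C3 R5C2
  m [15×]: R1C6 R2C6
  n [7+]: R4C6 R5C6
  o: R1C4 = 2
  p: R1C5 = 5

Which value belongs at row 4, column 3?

3

Cage o is given, which forces R1C4 = 2.
Cage p is a single given cell, leaving R1C5 = 5.
Row 1 already has 5, leaving R1C6 = 3.
Column 6 already has 3; hence R2C6 = 5.
Row 1 already has 3, which forces R1C1 = 6.
Cage e needs two cells with product 18, leaving R2C1 = 3.
Cage j has product 8, leaving R2C2 = 2.
Row 2 needs a 1, and only R2C3 is open for it.
Cage j has product 8, which forces R1C2 = 1.
Column 3 already has 1, leaving R1C3 = 4.
Cage d needs product 15, leaving R6C1 = 1.
In row 4, 2 can only go at R4C1, so R4C1 = 2.
2 is placed in column 1, leaving R5C1 = 4.
4 is placed in row 5, so R5C5 = 1.
Row 5 already has 1, leaving R5C6 = 6.
Column 1 already has 4; hence R3C1 = 5.
Cage f needs two cells with product 20, leaving R3C2 = 4.
Row 3 already has 4; hence R3C5 = 3.
Column 5 already has 1, so R4C5 = 4.
6 is placed in column 6; hence R4C6 = 1.
6 is placed in row 5, leaving R5C3 = 2.
Row 5 already has 1, leaving R5C4 = 3.
The two cells of cage a must have product 24, so R2C4 = 4.
Column 5 now contains 4; hence R2C5 = 6.
Column 3 already has 2; hence R3C3 = 6.
The 4 cells of cage h must have sum 13, leaving R3C4 = 1.
Column 6 now contains 1; hence R3C6 = 2.
Column 3 already has 6, leaving R4C3 = 3.
The 4 cells of cage h must have sum 13, which forces R4C4 = 5.
Row 5 already has 3, which forces R5C2 = 5.
5 is placed in column 2, leaving R6C2 = 3.
Column 3 now contains 3, which forces R6C3 = 5.
Column 4 now contains 4, leaving R6C4 = 6.
Column 5 now contains 6, leaving R6C5 = 2.
Column 6 now contains 2, which forces R6C6 = 4.
3 is placed in row 4; hence R4C2 = 6.
The full grid is 6 1 4 2 5 3 / 3 2 1 4 6 5 / 5 4 6 1 3 2 / 2 6 3 5 4 1 / 4 5 2 3 1 6 / 1 3 5 6 2 4.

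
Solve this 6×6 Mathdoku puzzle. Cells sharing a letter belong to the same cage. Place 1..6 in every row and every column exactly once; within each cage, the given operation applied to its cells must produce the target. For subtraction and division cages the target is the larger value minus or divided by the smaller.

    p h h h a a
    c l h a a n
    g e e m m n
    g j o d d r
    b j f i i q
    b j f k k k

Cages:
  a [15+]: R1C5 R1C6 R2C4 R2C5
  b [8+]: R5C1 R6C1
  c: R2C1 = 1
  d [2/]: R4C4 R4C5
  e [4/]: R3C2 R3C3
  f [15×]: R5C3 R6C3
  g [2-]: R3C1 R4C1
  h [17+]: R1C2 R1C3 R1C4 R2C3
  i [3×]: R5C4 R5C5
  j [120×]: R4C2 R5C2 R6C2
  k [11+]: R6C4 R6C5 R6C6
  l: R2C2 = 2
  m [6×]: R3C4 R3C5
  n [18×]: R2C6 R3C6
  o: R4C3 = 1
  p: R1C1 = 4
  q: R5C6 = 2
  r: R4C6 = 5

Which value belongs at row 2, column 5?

4

Cage p is given; hence R1C1 = 4.
Cage c is a single given cell, leaving R2C1 = 1.
Cage l is a single given cell, which forces R2C2 = 2.
Cage o is a single given cell; hence R4C3 = 1.
Cage r is given, which forces R4C6 = 5.
Q is a freebie, so R5C6 = 2.
Cage g's pair has difference 2, leaving R3C1 = 5.
Cage e needs two cells with quotient 4, which forces R3C2 = 1.
1 is placed in column 3; hence R3C3 = 4.
Cage g needs two cells with difference 2, so R4C1 = 3.
3 is placed in column 1; hence R5C1 = 6.
3 is placed in column 1, which forces R6C1 = 2.
The only place for 6 in row 3 is R3C6.
Column 6 already has 6; hence R2C6 = 3.
Column 6 now contains 3; hence R1C6 = 1.
1 is placed in column 6; hence R6C6 = 4.
Cage h has sum 17; hence R2C3 = 6.
6 is placed in row 2, leaving R2C4 = 5.
Row 2 already has 5, which forces R2C5 = 4.
Column 5 now contains 4, so R4C5 = 2.
Cage a needs sum 15, so R1C5 = 5.
Cage m's pair has product 6, which forces R3C4 = 2.
Column 5 already has 2, so R3C5 = 3.
Row 4 now contains 2, so R4C4 = 4.
3 is placed in column 5, leaving R5C5 = 1.
1 is placed in column 5, so R6C5 = 6.
The 4 cells of cage h must have sum 17, so R1C3 = 2.
4 is placed in row 4, so R4C2 = 6.
Cage j has product 120, which forces R5C2 = 4.
1 is placed in row 5; hence R5C4 = 3.
6 is placed in row 6, which forces R6C2 = 5.
Row 6 now contains 5; hence R6C3 = 3.
6 is placed in row 6; hence R6C4 = 1.
Column 2 now contains 6, leaving R1C2 = 3.
Column 4 now contains 3, so R1C4 = 6.
3 is placed in row 5, leaving R5C3 = 5.
The full grid is 4 3 2 6 5 1 / 1 2 6 5 4 3 / 5 1 4 2 3 6 / 3 6 1 4 2 5 / 6 4 5 3 1 2 / 2 5 3 1 6 4.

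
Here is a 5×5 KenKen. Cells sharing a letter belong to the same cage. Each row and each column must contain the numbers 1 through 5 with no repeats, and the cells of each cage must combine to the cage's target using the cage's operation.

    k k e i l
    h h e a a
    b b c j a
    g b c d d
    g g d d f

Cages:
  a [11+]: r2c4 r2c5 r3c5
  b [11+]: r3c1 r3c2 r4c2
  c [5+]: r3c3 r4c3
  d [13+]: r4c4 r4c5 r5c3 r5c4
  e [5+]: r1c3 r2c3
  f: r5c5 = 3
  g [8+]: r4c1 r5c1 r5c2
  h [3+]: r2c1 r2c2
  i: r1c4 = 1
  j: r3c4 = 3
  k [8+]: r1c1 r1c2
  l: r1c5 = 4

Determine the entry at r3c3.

1

I is a freebie, leaving r1c4 = 1.
Cage l is a single given cell, so r1c5 = 4.
J is a freebie; hence r3c4 = 3.
Cage f is given; hence r5c5 = 3.
The only place for 2 in row 1 is r1c3.
Column 3 now contains 2; hence r2c3 = 3.
Row 2 needs a 4, and only r2c4 is open for it.
Row 2 needs a 5, and only r2c5 is open for it.
Column 5 already has 5; hence r3c5 = 2.
The 4 cells of cage d must have sum 13, so r4c4 = 5.
2 is placed in column 5, so r4c5 = 1.
The 4 cells of cage d must have sum 13; hence r5c4 = 2.
Cage c's pair has sum 5, so r3c3 = 1.
The 3 cells of cage b must have sum 11; hence r4c2 = 2.
Row 4 already has 1; hence r4c3 = 4.
The 4 cells of cage d must have sum 13; hence r5c3 = 5.
The two cells of cage h must have sum 3, so r2c1 = 2.
Column 2 now contains 2; hence r2c2 = 1.
Row 4 already has 2; hence r4c1 = 3.
1 is placed in column 2; hence r5c2 = 4.
3 is placed in column 1, so r1c1 = 5.
The two cells of cage k must have sum 8; hence r1c2 = 3.
Cage b has sum 11, which forces r3c1 = 4.
Column 2 already has 4, so r3c2 = 5.
4 is placed in row 5, so r5c1 = 1.
Filled in: 5 3 2 1 4 / 2 1 3 4 5 / 4 5 1 3 2 / 3 2 4 5 1 / 1 4 5 2 3.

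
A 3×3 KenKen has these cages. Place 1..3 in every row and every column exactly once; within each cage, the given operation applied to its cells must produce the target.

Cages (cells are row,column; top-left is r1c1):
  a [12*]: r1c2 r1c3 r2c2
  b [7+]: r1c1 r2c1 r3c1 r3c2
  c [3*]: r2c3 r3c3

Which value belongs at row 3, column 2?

Cage a has product 12; hence r1c2 = 3.
Cage a needs product 12, leaving r1c3 = 2.
The 3 cells of cage a must have product 12, which forces r2c2 = 2.
Cage b has sum 7, leaving r3c2 = 1.
Row 3 now contains 1, so r3c3 = 3.
Row 1 now contains 2, so r1c1 = 1.
Cage b has sum 7, leaving r2c1 = 3.
3 is placed in column 3; hence r2c3 = 1.
Row 3 now contains 3, which forces r3c1 = 2.
Filled in: 1 3 2 / 3 2 1 / 2 1 3.

1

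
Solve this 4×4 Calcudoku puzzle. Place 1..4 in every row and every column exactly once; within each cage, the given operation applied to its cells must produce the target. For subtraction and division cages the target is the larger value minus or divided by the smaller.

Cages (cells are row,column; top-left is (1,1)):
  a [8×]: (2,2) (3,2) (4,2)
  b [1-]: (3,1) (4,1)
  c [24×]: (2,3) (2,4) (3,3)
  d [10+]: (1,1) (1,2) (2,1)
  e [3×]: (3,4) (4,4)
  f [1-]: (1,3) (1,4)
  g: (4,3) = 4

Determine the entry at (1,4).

Cage g is given, so (4,3) = 4.
Cage c needs product 24; hence (2,4) = 4.
Cage d has sum 10, leaving (1,1) = 4.
Cage d needs sum 10, which forces (1,2) = 3.
Row 2 now contains 4, leaving (2,1) = 3.
3 is placed in row 2, which forces (2,3) = 2.
Cage a needs product 8, which forces (3,2) = 4.
Column 3 now contains 2; hence (3,3) = 3.
Row 3 already has 3, so (3,4) = 1.
Column 4 now contains 1, which forces (4,4) = 3.
Column 3 now contains 2, so (1,3) = 1.
Column 4 now contains 1, which forces (1,4) = 2.
Row 2 now contains 2, leaving (2,2) = 1.
Row 3 now contains 1; hence (3,1) = 2.
Cage b's pair has difference 1, which forces (4,1) = 1.
Cage a has product 8; hence (4,2) = 2.
The full grid is 4 3 1 2 / 3 1 2 4 / 2 4 3 1 / 1 2 4 3.

2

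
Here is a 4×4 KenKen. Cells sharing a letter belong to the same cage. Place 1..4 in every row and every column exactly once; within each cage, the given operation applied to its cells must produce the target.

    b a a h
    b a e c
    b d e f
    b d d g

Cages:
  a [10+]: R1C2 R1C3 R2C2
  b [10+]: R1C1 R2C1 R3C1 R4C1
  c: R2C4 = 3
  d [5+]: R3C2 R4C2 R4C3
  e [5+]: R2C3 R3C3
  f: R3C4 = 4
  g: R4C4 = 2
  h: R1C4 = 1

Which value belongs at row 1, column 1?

3

H is a freebie; hence R1C4 = 1.
Cage c is given, so R2C4 = 3.
Cage f is a single given cell, which forces R3C4 = 4.
G is a freebie, leaving R4C4 = 2.
Cage a has sum 10, leaving R1C2 = 2.
The 3 cells of cage a must have sum 10, leaving R1C3 = 4.
Row 2 already has 3, leaving R2C2 = 4.
Column 3 now contains 4, which forces R2C3 = 2.
Cage d needs sum 5, leaving R3C2 = 1.
1 is placed in row 3, so R3C3 = 3.
Cage d has sum 5, leaving R4C2 = 3.
2 is placed in row 4, so R4C3 = 1.
4 is placed in row 1, so R1C1 = 3.
2 is placed in row 2; hence R2C1 = 1.
Row 3 already has 3, so R3C1 = 2.
Row 4 now contains 1, which forces R4C1 = 4.
Completed grid: 3 2 4 1 / 1 4 2 3 / 2 1 3 4 / 4 3 1 2.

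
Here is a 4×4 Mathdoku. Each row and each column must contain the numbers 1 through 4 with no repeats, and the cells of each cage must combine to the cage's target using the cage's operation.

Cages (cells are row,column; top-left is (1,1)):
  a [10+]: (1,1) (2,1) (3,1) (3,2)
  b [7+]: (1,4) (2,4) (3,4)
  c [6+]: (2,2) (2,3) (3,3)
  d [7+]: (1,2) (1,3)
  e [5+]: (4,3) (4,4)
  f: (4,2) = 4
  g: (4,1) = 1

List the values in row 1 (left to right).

G is a freebie, which forces (4,1) = 1.
Cage f is a single given cell, which forces (4,2) = 4.
4 is placed in column 2, which forces (1,2) = 3.
The two cells of cage d must have sum 7; hence (1,3) = 4.
Cage a has sum 10, so (3,2) = 1.
Row 1 already has 4, which forces (1,1) = 2.
Row 1 now contains 2, which forces (1,4) = 1.
Column 2 already has 1, which forces (2,2) = 2.
The 3 cells of cage c must have sum 6, leaving (2,3) = 1.
2 is placed in row 2; hence (2,4) = 4.
Cage c has sum 6, so (3,3) = 3.
4 is placed in column 4, which forces (3,4) = 2.
3 is placed in column 3; hence (4,3) = 2.
2 is placed in column 4, so (4,4) = 3.
Row 2 now contains 4, so (2,1) = 3.
Row 3 already has 3, so (3,1) = 4.
The full grid is 2 3 4 1 / 3 2 1 4 / 4 1 3 2 / 1 4 2 3.

2 3 4 1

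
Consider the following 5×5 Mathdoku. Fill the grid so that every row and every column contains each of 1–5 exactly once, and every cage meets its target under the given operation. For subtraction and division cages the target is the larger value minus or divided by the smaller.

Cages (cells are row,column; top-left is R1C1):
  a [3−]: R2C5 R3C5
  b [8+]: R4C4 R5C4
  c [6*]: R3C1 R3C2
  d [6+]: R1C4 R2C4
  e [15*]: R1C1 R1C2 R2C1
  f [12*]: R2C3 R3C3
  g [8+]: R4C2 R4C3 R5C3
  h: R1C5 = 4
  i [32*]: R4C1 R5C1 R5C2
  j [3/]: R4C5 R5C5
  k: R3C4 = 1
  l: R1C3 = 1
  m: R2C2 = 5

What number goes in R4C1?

4

Cage l is a single given cell, which forces R1C3 = 1.
Cage h is a single given cell, which forces R1C5 = 4.
Cage m is given, leaving R2C2 = 5.
Cage k is a single given cell, leaving R3C4 = 1.
Cage i has product 32, which forces R4C1 = 4.
Cage i has product 32, so R5C1 = 2.
The 3 cells of cage i must have product 32, leaving R5C2 = 4.
Cage e needs product 15, so R1C1 = 5.
Column 2 already has 5; hence R1C2 = 3.
The two cells of cage d must have sum 6; hence R1C4 = 2.
Cage e has product 15, which forces R2C1 = 1.
Cage d needs two cells with sum 6; hence R2C4 = 4.
Cage a needs two cells with difference 3, which forces R2C5 = 2.
Column 1 now contains 2, so R3C1 = 3.
The two cells of cage c must have product 6, leaving R3C2 = 2.
Row 3 already has 3; hence R3C3 = 4.
The two cells of cage a must have difference 3, so R3C5 = 5.
3 is placed in column 2, which forces R4C2 = 1.
Cage g needs sum 8, leaving R4C3 = 2.
1 is placed in row 4, which forces R4C5 = 3.
Column 5 now contains 3; hence R5C5 = 1.
4 is placed in row 2, leaving R2C3 = 3.
3 is placed in row 4, leaving R4C4 = 5.
The 3 cells of cage g must have sum 8; hence R5C3 = 5.
Cage b's pair has sum 8, so R5C4 = 3.
Filled in: 5 3 1 2 4 / 1 5 3 4 2 / 3 2 4 1 5 / 4 1 2 5 3 / 2 4 5 3 1.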